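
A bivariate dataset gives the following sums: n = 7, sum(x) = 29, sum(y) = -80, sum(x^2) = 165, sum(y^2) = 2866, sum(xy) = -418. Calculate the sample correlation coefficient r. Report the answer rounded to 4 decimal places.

-0.2926

Numerator: nΣxy − (Σx)(Σy) = 7·(-418) − (29)(-80) = -606
Denominator: √[(nΣx²−(Σx)²)(nΣy²−(Σy)²)]
  nΣx²−(Σx)² = 7·165 − 841 = 314;  nΣy²−(Σy)² = 7·2866 − 6400 = 13662
  √(314·13662) = √4289868 = 2071.1997
r = -606 / 2071.1997 = -0.2926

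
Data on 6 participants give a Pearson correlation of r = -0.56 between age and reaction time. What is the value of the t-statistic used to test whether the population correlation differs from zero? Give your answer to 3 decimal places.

-1.352

t = r·√(n−2) / √(1−r²) with r = -0.56, n = 6
  = -0.56·√4 / √(1 − 0.3136)
  = -0.56·2.000000 / 0.828493
  = -1.120000 / 0.828493 = -1.352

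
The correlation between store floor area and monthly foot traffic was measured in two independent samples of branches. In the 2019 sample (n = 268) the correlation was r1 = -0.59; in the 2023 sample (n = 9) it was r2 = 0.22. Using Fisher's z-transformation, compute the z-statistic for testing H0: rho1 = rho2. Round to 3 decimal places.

z1 = atanh(-0.59) = -0.677666,  z2 = atanh(0.22) = 0.223656
SE = √(1/(n1−3) + 1/(n2−3)) = √(1/265 + 1/6) = √(0.0037736 + 0.1666667) = √0.1704403 = 0.412844
z = (z1 − z2)/SE = (-0.677666 − 0.223656) / 0.412844 = -0.901322 / 0.412844 = -2.183

-2.183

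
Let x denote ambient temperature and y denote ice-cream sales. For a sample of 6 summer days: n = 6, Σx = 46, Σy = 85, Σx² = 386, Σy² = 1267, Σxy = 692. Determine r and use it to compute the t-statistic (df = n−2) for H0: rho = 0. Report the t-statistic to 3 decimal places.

S_xy = nΣxy − ΣxΣy = 6·692 − 46·85 = 4152 − 3910 = 242
S_xx = nΣx² − (Σx)² = 6·386 − 46² = 2316 − 2116 = 200
S_yy = nΣy² − (Σy)² = 6·1267 − 85² = 7602 − 7225 = 377
r = S_xy / √(S_xx·S_yy) = 242 / √(200·377) = 242 / √75400 = 242 / 274.5906 = 0.8813
t = r·√(n−2)/√(1−r²) = 0.8813·√4 / √(1−0.776690) = 1.762600 / 0.472557 = 3.730

3.730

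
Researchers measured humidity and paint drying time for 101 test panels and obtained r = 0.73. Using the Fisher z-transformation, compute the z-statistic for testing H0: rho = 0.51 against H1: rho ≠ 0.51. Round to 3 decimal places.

Fisher z: atanh(0.73) = 0.928727, atanh(0.51) = 0.562730
z = (z_r − z_0)·√(n−3) = (0.928727 − 0.562730)·√98 = 0.365997 · 9.899495 = 3.623

3.623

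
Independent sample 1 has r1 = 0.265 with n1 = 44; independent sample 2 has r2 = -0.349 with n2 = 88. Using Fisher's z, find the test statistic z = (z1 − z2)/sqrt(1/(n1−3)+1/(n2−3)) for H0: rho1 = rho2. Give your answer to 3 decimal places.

3.344

z1 = atanh(0.265) = 0.271478,  z2 = atanh(-0.349) = -0.364305
SE = √(1/(n1−3) + 1/(n2−3)) = √(1/41 + 1/85) = √(0.0243902 + 0.0117647) = √0.0361549 = 0.190144
z = (z1 − z2)/SE = (0.271478 − (-0.364305)) / 0.190144 = 0.635783 / 0.190144 = 3.344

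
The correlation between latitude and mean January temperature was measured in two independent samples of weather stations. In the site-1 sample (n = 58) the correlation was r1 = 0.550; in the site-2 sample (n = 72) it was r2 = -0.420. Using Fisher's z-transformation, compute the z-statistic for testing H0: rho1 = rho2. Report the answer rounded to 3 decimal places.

5.898

z1 = atanh(0.550) = 0.618381,  z2 = atanh(-0.420) = -0.447692
SE = √(1/(n1−3) + 1/(n2−3)) = √(1/55 + 1/69) = √(0.0181818 + 0.0144928) = √0.0326746 = 0.180761
z = (z1 − z2)/SE = (0.618381 − (-0.447692)) / 0.180761 = 1.066073 / 0.180761 = 5.898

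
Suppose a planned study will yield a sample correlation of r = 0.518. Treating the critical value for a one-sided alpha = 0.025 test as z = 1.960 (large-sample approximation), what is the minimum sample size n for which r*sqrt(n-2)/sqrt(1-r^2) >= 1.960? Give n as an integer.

Need r·√(n−2)/√(1−r²) ≥ 1.960
√(n−2) ≥ 1.960·√(1−0.268324) / 0.518 = 1.960·0.855381 / 0.518 = 3.2366
n−2 ≥ 10.4756  ⇒  n ≥ 12.4756
Smallest integer n = 13

13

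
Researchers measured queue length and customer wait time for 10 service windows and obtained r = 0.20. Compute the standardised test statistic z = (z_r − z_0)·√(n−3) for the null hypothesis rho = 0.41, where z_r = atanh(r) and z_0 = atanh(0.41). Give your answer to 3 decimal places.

-0.616

Fisher z: atanh(0.20) = 0.202733, atanh(0.41) = 0.435611
z = (z_r − z_0)·√(n−3) = (0.202733 − 0.435611)·√7 = -0.232878 · 2.645751 = -0.616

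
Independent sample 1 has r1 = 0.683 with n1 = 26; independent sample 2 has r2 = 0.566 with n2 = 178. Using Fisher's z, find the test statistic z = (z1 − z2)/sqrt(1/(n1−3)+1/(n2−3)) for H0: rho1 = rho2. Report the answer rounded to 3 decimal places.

0.871

z1 = atanh(0.683) = 0.834716,  z2 = atanh(0.566) = 0.641618
SE = √(1/(n1−3) + 1/(n2−3)) = √(1/23 + 1/175) = √(0.0434783 + 0.0057143) = √0.0491926 = 0.221794
z = (z1 − z2)/SE = (0.834716 − 0.641618) / 0.221794 = 0.193098 / 0.221794 = 0.871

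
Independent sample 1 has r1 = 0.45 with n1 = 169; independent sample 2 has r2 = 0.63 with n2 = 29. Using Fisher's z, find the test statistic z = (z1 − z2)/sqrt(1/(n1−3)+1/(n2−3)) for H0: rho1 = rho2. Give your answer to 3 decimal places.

z1 = atanh(0.45) = 0.484700,  z2 = atanh(0.63) = 0.741416
SE = √(1/(n1−3) + 1/(n2−3)) = √(1/166 + 1/26) = √(0.0060241 + 0.0384615) = √0.0444856 = 0.210916
z = (z1 − z2)/SE = (0.484700 − 0.741416) / 0.210916 = -0.256716 / 0.210916 = -1.217

-1.217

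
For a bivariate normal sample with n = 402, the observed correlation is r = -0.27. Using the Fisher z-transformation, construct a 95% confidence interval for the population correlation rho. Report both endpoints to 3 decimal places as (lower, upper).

Fisher z: z_r = atanh(r) = ½·ln((1+(-0.27))/(1−(-0.27))) = -0.276864
SE(z) = 1/√(n−3) = 1/√399 = 0.050063
95% ⇒ z* = 1.960; margin = 1.960·0.050063 = 0.098123
CI on z-scale: (-0.374987, -0.178741)
Back-transform: tanh(-0.374987) = -0.358346, tanh(-0.178741) = -0.176862

(-0.358, -0.177)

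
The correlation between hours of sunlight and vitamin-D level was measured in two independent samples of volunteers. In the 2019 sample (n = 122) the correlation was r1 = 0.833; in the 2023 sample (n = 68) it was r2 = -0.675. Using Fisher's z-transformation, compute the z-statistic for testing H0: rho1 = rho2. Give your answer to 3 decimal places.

z1 = atanh(0.833) = 1.197858,  z2 = atanh(-0.675) = -0.819872
SE = √(1/(n1−3) + 1/(n2−3)) = √(1/119 + 1/65) = √(0.0084034 + 0.0153846) = √0.0237880 = 0.154234
z = (z1 − z2)/SE = (1.197858 − (-0.819872)) / 0.154234 = 2.017730 / 0.154234 = 13.082

13.082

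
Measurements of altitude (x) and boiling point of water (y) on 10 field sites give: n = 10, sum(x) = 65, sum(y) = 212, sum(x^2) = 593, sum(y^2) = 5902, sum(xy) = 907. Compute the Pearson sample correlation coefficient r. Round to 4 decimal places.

-0.9614

Numerator: nΣxy − (Σx)(Σy) = 10·907 − (65)(212) = -4710
Denominator: √[(nΣx²−(Σx)²)(nΣy²−(Σy)²)]
  nΣx²−(Σx)² = 10·593 − 4225 = 1705;  nΣy²−(Σy)² = 10·5902 − 44944 = 14076
  √(1705·14076) = √23999580 = 4898.9366
r = -4710 / 4898.9366 = -0.9614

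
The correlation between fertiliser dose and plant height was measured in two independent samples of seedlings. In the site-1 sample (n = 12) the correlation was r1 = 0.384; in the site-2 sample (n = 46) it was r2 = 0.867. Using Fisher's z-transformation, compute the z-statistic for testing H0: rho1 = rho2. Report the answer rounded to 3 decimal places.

-2.499

z1 = atanh(0.384) = 0.404743,  z2 = atanh(0.867) = 1.320870
SE = √(1/(n1−3) + 1/(n2−3)) = √(1/9 + 1/43) = √(0.1111111 + 0.0232558) = √0.1343669 = 0.366561
z = (z1 − z2)/SE = (0.404743 − 1.320870) / 0.366561 = -0.916127 / 0.366561 = -2.499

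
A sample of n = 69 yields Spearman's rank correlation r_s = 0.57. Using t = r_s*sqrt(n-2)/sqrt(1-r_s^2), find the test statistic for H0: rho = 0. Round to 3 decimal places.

t = r_s·√(n−2) / √(1−r_s²) with r_s = 0.57, n = 69
  = 0.57·√67 / √(1 − 0.3249)
  = 0.57·8.185353 / 0.821645
  = 4.665651 / 0.821645 = 5.678

5.678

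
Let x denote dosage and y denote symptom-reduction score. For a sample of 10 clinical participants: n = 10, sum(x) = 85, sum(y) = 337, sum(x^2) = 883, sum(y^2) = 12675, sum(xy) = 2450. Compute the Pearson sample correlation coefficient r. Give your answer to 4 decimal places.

S_xy = nΣxy − ΣxΣy = 10·2450 − 85·337 = 24500 − 28645 = -4145
S_xx = nΣx² − (Σx)² = 10·883 − 85² = 8830 − 7225 = 1605
S_yy = nΣy² − (Σy)² = 10·12675 − 337² = 126750 − 113569 = 13181
r = S_xy / √(S_xx·S_yy) = -4145 / √(1605·13181) = -4145 / √21155505 = -4145 / 4599.5114 = -0.9012

-0.9012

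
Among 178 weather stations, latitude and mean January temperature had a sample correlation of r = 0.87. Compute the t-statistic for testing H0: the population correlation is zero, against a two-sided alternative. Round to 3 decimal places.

t = r·√(n−2) / √(1−r²) with r = 0.87, n = 178
  = 0.87·√176 / √(1 − 0.7569)
  = 0.87·13.266499 / 0.493052
  = 11.541854 / 0.493052 = 23.409

23.409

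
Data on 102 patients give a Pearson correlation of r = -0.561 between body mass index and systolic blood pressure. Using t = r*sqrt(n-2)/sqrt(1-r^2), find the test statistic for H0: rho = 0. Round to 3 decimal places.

-6.777

1 − r² = 1 − 0.314721 = 0.685279;  √(1−r²) = 0.827816
√(n−2) = √100 = 10.000000
t = r·√(n−2)/√(1−r²) = -0.561 · 10.000000 / 0.827816 = -6.777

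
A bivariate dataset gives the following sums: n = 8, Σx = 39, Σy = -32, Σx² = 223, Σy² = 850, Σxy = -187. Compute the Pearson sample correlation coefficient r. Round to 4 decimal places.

-0.2012

Numerator: nΣxy − (Σx)(Σy) = 8·(-187) − (39)(-32) = -248
Denominator: √[(nΣx²−(Σx)²)(nΣy²−(Σy)²)]
  nΣx²−(Σx)² = 8·223 − 1521 = 263;  nΣy²−(Σy)² = 8·850 − 1024 = 5776
  √(263·5776) = √1519088 = 1232.5129
r = -248 / 1232.5129 = -0.2012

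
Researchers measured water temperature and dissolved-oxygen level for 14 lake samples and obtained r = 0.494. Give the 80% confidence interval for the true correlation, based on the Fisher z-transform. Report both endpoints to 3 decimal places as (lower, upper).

(0.154, 0.730)

Fisher z: z_r = atanh(r) = ½·ln((1+0.494)/(1−0.494)) = 0.541338
SE(z) = 1/√(n−3) = 1/√11 = 0.301511
80% ⇒ z* = 1.282; margin = 1.282·0.301511 = 0.386537
CI on z-scale: (0.154801, 0.927875)
Back-transform: tanh(0.154801) = 0.153576, tanh(0.927875) = 0.729602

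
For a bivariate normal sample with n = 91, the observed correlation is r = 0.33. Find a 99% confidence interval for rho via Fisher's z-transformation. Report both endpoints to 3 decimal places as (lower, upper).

Fisher z: z_r = atanh(r) = ½·ln((1+0.33)/(1−0.33)) = 0.342828
SE(z) = 1/√(n−3) = 1/√88 = 0.106600
99% ⇒ z* = 2.576; margin = 2.576·0.106600 = 0.274602
CI on z-scale: (0.068226, 0.617430)
Back-transform: tanh(0.068226) = 0.068120, tanh(0.617430) = 0.549336

(0.068, 0.549)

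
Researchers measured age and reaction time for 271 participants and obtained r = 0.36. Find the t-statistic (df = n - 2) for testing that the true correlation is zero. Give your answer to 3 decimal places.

6.329

1 − r² = 1 − 0.1296 = 0.8704;  √(1−r²) = 0.932952
√(n−2) = √269 = 16.401219
t = r·√(n−2)/√(1−r²) = 0.36 · 16.401219 / 0.932952 = 6.329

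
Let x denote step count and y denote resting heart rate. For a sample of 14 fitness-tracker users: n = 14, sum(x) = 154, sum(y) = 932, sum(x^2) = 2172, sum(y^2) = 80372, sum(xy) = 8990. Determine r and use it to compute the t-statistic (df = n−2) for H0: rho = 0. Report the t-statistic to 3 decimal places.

-1.633

Numerator: nΣxy − (Σx)(Σy) = 14·8990 − (154)(932) = -17668
Denominator: √[(nΣx²−(Σx)²)(nΣy²−(Σy)²)]
  nΣx²−(Σx)² = 14·2172 − 23716 = 6692;  nΣy²−(Σy)² = 14·80372 − 868624 = 256584
  √(6692·256584) = √1717060128 = 41437.4242
r = -17668 / 41437.4242 = -0.4264
t = r·√(n−2)/√(1−r²) = -0.4264·√12 / √(1−0.181817) = -1.477093 / 0.904535 = -1.633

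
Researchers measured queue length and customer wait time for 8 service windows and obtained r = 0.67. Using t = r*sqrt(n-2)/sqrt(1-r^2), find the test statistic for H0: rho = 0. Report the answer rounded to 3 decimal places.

1 − r² = 1 − 0.4489 = 0.5511;  √(1−r²) = 0.742361
√(n−2) = √6 = 2.449490
t = r·√(n−2)/√(1−r²) = 0.67 · 2.449490 / 0.742361 = 2.211

2.211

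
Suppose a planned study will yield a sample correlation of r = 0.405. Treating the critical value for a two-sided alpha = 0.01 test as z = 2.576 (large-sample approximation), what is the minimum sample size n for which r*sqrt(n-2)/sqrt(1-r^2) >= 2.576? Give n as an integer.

Need r·√(n−2)/√(1−r²) ≥ 2.576
√(n−2) ≥ 2.576·√(1−0.164025) / 0.405 = 2.576·0.914317 / 0.405 = 5.8155
n−2 ≥ 33.8200  ⇒  n ≥ 35.8200
Smallest integer n = 36

36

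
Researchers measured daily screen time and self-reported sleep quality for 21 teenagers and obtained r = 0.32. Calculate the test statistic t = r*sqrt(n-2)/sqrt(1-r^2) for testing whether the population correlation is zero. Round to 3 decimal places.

1 − r² = 1 − 0.1024 = 0.8976;  √(1−r²) = 0.947418
√(n−2) = √19 = 4.358899
t = r·√(n−2)/√(1−r²) = 0.32 · 4.358899 / 0.947418 = 1.472

1.472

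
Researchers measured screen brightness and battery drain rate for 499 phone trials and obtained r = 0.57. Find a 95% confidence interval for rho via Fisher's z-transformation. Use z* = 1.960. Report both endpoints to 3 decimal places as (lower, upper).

z_r = atanh(0.57) = 0.647523;  SE = 1/√(n−3) = 1/√496 = 0.044901
z-limits: 0.647523 ± 1.960·0.044901 = 0.647523 ± 0.088006 = [0.559517, 0.735529]
ρ-limits: (tanh 0.559517, tanh 0.735529) = (0.508, 0.626)

(0.508, 0.626)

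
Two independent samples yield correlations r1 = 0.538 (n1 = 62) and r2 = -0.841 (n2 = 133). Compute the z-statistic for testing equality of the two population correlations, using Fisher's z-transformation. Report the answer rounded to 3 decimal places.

Fisher z-transforms: z1 = atanh(0.538) = 0.601337, z2 = atanh(-0.841) = -1.224580; difference d = 1.825917
Var(d) = 1/59 + 1/130 = 0.0169492 + 0.0076923 = 0.0246415
z = d/√Var(d) = 1.825917 / √0.0246415 = 1.825917 / 0.156976 = 11.632

11.632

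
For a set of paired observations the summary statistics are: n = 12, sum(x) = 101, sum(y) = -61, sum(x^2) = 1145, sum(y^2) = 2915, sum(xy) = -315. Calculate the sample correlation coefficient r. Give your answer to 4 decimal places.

Numerator: nΣxy − (Σx)(Σy) = 12·(-315) − (101)(-61) = 2381
Denominator: √[(nΣx²−(Σx)²)(nΣy²−(Σy)²)]
  nΣx²−(Σx)² = 12·1145 − 10201 = 3539;  nΣy²−(Σy)² = 12·2915 − 3721 = 31259
  √(3539·31259) = √110625601 = 10517.8706
r = 2381 / 10517.8706 = 0.2264

0.2264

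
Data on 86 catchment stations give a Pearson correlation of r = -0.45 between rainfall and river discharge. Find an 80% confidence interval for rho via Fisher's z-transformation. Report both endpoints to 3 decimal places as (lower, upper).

(-0.555, -0.331)

Fisher z: z_r = atanh(r) = ½·ln((1+(-0.45))/(1−(-0.45))) = -0.484700
SE(z) = 1/√(n−3) = 1/√83 = 0.109764
80% ⇒ z* = 1.282; margin = 1.282·0.109764 = 0.140717
CI on z-scale: (-0.625417, -0.343983)
Back-transform: tanh(-0.625417) = -0.554888, tanh(-0.343983) = -0.331029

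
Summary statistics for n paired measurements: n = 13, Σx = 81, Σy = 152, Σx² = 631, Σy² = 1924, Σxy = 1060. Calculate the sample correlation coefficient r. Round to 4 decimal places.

S_xy = nΣxy − ΣxΣy = 13·1060 − 81·152 = 13780 − 12312 = 1468
S_xx = nΣx² − (Σx)² = 13·631 − 81² = 8203 − 6561 = 1642
S_yy = nΣy² − (Σy)² = 13·1924 − 152² = 25012 − 23104 = 1908
r = S_xy / √(S_xx·S_yy) = 1468 / √(1642·1908) = 1468 / √3132936 = 1468 / 1770.0102 = 0.8294

0.8294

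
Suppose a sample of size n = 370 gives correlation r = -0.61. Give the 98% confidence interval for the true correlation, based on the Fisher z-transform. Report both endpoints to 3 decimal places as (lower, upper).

z_r = atanh(-0.61) = -0.708921;  SE = 1/√(n−3) = 1/√367 = 0.052200
z-limits: -0.708921 ± 2.326·0.052200 = -0.708921 ± 0.121417 = [-0.830338, -0.587504]
ρ-limits: (tanh -0.830338, tanh -0.587504) = (-0.681, -0.528)

(-0.681, -0.528)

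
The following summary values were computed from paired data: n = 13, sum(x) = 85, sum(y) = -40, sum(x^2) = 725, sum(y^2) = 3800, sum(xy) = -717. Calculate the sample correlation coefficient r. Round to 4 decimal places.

-0.5774

Numerator: nΣxy − (Σx)(Σy) = 13·(-717) − (85)(-40) = -5921
Denominator: √[(nΣx²−(Σx)²)(nΣy²−(Σy)²)]
  nΣx²−(Σx)² = 13·725 − 7225 = 2200;  nΣy²−(Σy)² = 13·3800 − 1600 = 47800
  √(2200·47800) = √105160000 = 10254.7550
r = -5921 / 10254.7550 = -0.5774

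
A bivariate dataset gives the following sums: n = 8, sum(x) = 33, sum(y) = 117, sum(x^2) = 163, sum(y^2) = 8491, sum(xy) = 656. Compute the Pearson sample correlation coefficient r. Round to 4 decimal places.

Numerator: nΣxy − (Σx)(Σy) = 8·656 − (33)(117) = 1387
Denominator: √[(nΣx²−(Σx)²)(nΣy²−(Σy)²)]
  nΣx²−(Σx)² = 8·163 − 1089 = 215;  nΣy²−(Σy)² = 8·8491 − 13689 = 54239
  √(215·54239) = √11661385 = 3414.8770
r = 1387 / 3414.8770 = 0.4062

0.4062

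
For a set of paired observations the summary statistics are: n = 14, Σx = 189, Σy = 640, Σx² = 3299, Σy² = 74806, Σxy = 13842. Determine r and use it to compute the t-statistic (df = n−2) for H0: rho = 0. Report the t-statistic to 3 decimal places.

6.817

S_xy = nΣxy − ΣxΣy = 14·13842 − 189·640 = 193788 − 120960 = 72828
S_xx = nΣx² − (Σx)² = 14·3299 − 189² = 46186 − 35721 = 10465
S_yy = nΣy² − (Σy)² = 14·74806 − 640² = 1047284 − 409600 = 637684
r = S_xy / √(S_xx·S_yy) = 72828 / √(10465·637684) = 72828 / √6673363060 = 72828 / 81690.6547 = 0.8915
t = r·√(n−2)/√(1−r²) = 0.8915·√12 / √(1−0.794772) = 3.088247 / 0.453021 = 6.817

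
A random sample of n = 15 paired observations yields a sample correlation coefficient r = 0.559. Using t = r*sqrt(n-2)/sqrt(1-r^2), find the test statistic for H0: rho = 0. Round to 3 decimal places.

2.431

1 − r² = 1 − 0.312481 = 0.687519;  √(1−r²) = 0.829168
√(n−2) = √13 = 3.605551
t = r·√(n−2)/√(1−r²) = 0.559 · 3.605551 / 0.829168 = 2.431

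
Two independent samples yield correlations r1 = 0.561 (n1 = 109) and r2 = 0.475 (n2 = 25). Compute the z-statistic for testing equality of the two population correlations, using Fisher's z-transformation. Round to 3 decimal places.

Fisher z-transforms: z1 = atanh(0.561) = 0.634291, z2 = atanh(0.475) = 0.516508; difference d = 0.117783
Var(d) = 1/106 + 1/22 = 0.0094340 + 0.0454545 = 0.0548885
z = d/√Var(d) = 0.117783 / √0.0548885 = 0.117783 / 0.234283 = 0.503

0.503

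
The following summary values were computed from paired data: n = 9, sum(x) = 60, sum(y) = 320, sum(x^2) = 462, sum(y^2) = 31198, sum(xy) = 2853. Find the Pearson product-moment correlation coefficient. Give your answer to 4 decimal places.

0.6492

Numerator: nΣxy − (Σx)(Σy) = 9·2853 − (60)(320) = 6477
Denominator: √[(nΣx²−(Σx)²)(nΣy²−(Σy)²)]
  nΣx²−(Σx)² = 9·462 − 3600 = 558;  nΣy²−(Σy)² = 9·31198 − 102400 = 178382
  √(558·178382) = √99537156 = 9976.8310
r = 6477 / 9976.8310 = 0.6492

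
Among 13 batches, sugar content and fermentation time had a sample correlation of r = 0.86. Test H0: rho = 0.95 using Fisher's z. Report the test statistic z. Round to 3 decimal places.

z_r = atanh(0.86) = 1.293345,  z_0 = atanh(0.95) = 1.831781
SE = 1/√(n−3) = 1/√10 = 0.316228
z = (z_r − z_0)/SE = (1.293345 − 1.831781) / 0.316228 = -0.538436 / 0.316228 = -1.703

-1.703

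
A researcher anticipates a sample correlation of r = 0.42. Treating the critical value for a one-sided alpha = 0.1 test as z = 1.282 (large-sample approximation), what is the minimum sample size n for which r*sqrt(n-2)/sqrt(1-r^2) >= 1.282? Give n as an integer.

Need r·√(n−2)/√(1−r²) ≥ 1.282
√(n−2) ≥ 1.282·√(1−0.1764) / 0.42 = 1.282·0.907524 / 0.42 = 2.7701
n−2 ≥ 7.6735  ⇒  n ≥ 9.6735
Smallest integer n = 10

10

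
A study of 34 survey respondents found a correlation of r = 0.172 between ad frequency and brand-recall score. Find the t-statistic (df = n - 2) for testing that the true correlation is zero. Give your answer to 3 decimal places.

t = r·√(n−2) / √(1−r²) with r = 0.172, n = 34
  = 0.172·√32 / √(1 − 0.029584)
  = 0.172·5.656854 / 0.985097
  = 0.972979 / 0.985097 = 0.988

0.988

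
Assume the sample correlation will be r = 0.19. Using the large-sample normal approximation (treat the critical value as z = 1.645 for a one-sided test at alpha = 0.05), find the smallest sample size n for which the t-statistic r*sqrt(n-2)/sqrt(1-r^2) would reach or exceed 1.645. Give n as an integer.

75

Need r·√(n−2)/√(1−r²) ≥ 1.645
√(n−2) ≥ 1.645·√(1−0.0361) / 0.19 = 1.645·0.981784 / 0.19 = 8.5002
n−2 ≥ 72.2534  ⇒  n ≥ 74.2534
Smallest integer n = 75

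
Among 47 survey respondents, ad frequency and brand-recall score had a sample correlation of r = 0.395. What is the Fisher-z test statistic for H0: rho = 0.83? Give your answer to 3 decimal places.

Fisher z: atanh(0.395) = 0.417711, atanh(0.83) = 1.188136
z = (z_r − z_0)·√(n−3) = (0.417711 − 1.188136)·√44 = -0.770425 · 6.633250 = -5.110

-5.110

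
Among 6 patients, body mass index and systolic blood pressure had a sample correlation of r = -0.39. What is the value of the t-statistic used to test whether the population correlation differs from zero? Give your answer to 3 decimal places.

-0.847

1 − r² = 1 − 0.1521 = 0.8479;  √(1−r²) = 0.920815
√(n−2) = √4 = 2.000000
t = r·√(n−2)/√(1−r²) = -0.39 · 2.000000 / 0.920815 = -0.847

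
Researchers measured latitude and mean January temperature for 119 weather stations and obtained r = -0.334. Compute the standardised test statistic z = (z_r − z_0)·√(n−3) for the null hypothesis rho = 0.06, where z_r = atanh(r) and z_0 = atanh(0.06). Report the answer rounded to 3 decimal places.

Fisher z: atanh(-0.334) = -0.347324, atanh(0.06) = 0.060072
z = (z_r − z_0)·√(n−3) = (-0.347324 − 0.060072)·√116 = -0.407396 · 10.770330 = -4.388

-4.388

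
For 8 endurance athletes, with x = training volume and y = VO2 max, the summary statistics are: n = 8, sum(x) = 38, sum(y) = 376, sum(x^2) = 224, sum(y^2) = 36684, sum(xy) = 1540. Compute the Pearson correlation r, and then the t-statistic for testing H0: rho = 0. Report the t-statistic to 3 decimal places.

-0.688

S_xy = nΣxy − ΣxΣy = 8·1540 − 38·376 = 12320 − 14288 = -1968
S_xx = nΣx² − (Σx)² = 8·224 − 38² = 1792 − 1444 = 348
S_yy = nΣy² − (Σy)² = 8·36684 − 376² = 293472 − 141376 = 152096
r = S_xy / √(S_xx·S_yy) = -1968 / √(348·152096) = -1968 / √52929408 = -1968 / 7275.2600 = -0.2705
t = r·√(n−2)/√(1−r²) = -0.2705·√6 / √(1−0.073170) = -0.662587 / 0.962720 = -0.688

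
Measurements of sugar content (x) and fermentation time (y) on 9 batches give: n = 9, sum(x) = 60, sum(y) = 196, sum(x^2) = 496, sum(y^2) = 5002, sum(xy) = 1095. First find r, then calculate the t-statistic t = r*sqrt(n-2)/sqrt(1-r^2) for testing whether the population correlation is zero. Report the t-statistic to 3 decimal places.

Numerator: nΣxy − (Σx)(Σy) = 9·1095 − (60)(196) = -1905
Denominator: √[(nΣx²−(Σx)²)(nΣy²−(Σy)²)]
  nΣx²−(Σx)² = 9·496 − 3600 = 864;  nΣy²−(Σy)² = 9·5002 − 38416 = 6602
  √(864·6602) = √5704128 = 2388.3316
r = -1905 / 2388.3316 = -0.7976
t = r·√(n−2)/√(1−r²) = -0.7976·√7 / √(1−0.636166) = -2.110251 / 0.603187 = -3.499

-3.499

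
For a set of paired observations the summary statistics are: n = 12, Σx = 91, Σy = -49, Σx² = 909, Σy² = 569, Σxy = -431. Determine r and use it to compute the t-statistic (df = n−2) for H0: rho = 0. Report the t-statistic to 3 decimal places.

-0.676

Numerator: nΣxy − (Σx)(Σy) = 12·(-431) − (91)(-49) = -713
Denominator: √[(nΣx²−(Σx)²)(nΣy²−(Σy)²)]
  nΣx²−(Σx)² = 12·909 − 8281 = 2627;  nΣy²−(Σy)² = 12·569 − 2401 = 4427
  √(2627·4427) = √11629729 = 3410.2388
r = -713 / 3410.2388 = -0.2091
t = r·√(n−2)/√(1−r²) = -0.2091·√10 / √(1−0.043723) = -0.661232 / 0.977894 = -0.676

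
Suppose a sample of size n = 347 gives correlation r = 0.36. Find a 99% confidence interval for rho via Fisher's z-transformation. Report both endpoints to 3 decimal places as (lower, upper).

(0.234, 0.474)

Fisher z: z_r = atanh(r) = ½·ln((1+0.36)/(1−0.36)) = 0.376886
SE(z) = 1/√(n−3) = 1/√344 = 0.053916
99% ⇒ z* = 2.576; margin = 2.576·0.053916 = 0.138888
CI on z-scale: (0.237998, 0.515774)
Back-transform: tanh(0.237998) = 0.233604, tanh(0.515774) = 0.474432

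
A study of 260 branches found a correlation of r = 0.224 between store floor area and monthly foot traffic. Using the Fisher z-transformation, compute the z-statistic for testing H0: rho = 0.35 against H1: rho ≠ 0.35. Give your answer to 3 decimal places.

Fisher z: atanh(0.224) = 0.227863, atanh(0.35) = 0.365444
z = (z_r − z_0)·√(n−3) = (0.227863 − 0.365444)·√257 = -0.137581 · 16.031220 = -2.206

-2.206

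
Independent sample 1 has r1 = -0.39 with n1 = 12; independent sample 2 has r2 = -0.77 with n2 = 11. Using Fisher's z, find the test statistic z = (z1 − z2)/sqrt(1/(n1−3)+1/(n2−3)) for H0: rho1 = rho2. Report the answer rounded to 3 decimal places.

Fisher z-transforms: z1 = atanh(-0.39) = -0.411800, z2 = atanh(-0.77) = -1.020328; difference d = 0.608528
Var(d) = 1/9 + 1/8 = 0.1111111 + 0.1250000 = 0.2361111
z = d/√Var(d) = 0.608528 / √0.2361111 = 0.608528 / 0.485913 = 1.252

1.252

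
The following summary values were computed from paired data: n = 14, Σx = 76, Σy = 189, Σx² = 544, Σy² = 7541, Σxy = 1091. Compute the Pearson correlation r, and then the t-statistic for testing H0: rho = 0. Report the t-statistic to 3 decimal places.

0.279

Numerator: nΣxy − (Σx)(Σy) = 14·1091 − (76)(189) = 910
Denominator: √[(nΣx²−(Σx)²)(nΣy²−(Σy)²)]
  nΣx²−(Σx)² = 14·544 − 5776 = 1840;  nΣy²−(Σy)² = 14·7541 − 35721 = 69853
  √(1840·69853) = √128529520 = 11337.0860
r = 910 / 11337.0860 = 0.0803
t = r·√(n−2)/√(1−r²) = 0.0803·√12 / √(1−0.006448) = 0.278167 / 0.996771 = 0.279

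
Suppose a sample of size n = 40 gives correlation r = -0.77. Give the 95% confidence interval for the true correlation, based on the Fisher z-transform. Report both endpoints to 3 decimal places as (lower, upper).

(-0.872, -0.603)

Fisher z: z_r = atanh(r) = ½·ln((1+(-0.77))/(1−(-0.77))) = -1.020328
SE(z) = 1/√(n−3) = 1/√37 = 0.164399
95% ⇒ z* = 1.960; margin = 1.960·0.164399 = 0.322222
CI on z-scale: (-1.342550, -0.698106)
Back-transform: tanh(-1.342550) = -0.872283, tanh(-0.698106) = -0.603164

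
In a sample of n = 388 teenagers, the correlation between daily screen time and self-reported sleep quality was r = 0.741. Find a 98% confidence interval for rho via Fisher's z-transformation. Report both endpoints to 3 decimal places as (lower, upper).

(0.683, 0.790)

Fisher z: z_r = atanh(r) = ½·ln((1+0.741)/(1−0.741)) = 0.952693
SE(z) = 1/√(n−3) = 1/√385 = 0.050965
98% ⇒ z* = 2.326; margin = 2.326·0.050965 = 0.118545
CI on z-scale: (0.834148, 1.071238)
Back-transform: tanh(0.834148) = 0.682697, tanh(1.071238) = 0.789927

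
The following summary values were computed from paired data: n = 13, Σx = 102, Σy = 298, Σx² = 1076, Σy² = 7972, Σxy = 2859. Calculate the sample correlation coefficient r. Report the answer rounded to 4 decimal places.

S_xy = nΣxy − ΣxΣy = 13·2859 − 102·298 = 37167 − 30396 = 6771
S_xx = nΣx² − (Σx)² = 13·1076 − 102² = 13988 − 10404 = 3584
S_yy = nΣy² − (Σy)² = 13·7972 − 298² = 103636 − 88804 = 14832
r = S_xy / √(S_xx·S_yy) = 6771 / √(3584·14832) = 6771 / √53157888 = 6771 / 7290.9456 = 0.9287

0.9287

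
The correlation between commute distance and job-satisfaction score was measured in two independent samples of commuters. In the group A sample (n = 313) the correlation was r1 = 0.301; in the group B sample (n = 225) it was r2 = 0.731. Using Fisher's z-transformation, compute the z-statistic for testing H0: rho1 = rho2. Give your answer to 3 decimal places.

z1 = atanh(0.301) = 0.310619,  z2 = atanh(0.731) = 0.930872
SE = √(1/(n1−3) + 1/(n2−3)) = √(1/310 + 1/222) = √(0.0032258 + 0.0045045) = √0.0077303 = 0.087922
z = (z1 − z2)/SE = (0.310619 − 0.930872) / 0.087922 = -0.620253 / 0.087922 = -7.055

-7.055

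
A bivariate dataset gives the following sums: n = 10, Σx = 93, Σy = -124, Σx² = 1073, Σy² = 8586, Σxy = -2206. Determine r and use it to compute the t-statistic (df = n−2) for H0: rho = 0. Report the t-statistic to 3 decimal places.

-4.974

S_xy = nΣxy − ΣxΣy = 10·(-2206) − 93·(-124) = -22060 − (-11532) = -10528
S_xx = nΣx² − (Σx)² = 10·1073 − 93² = 10730 − 8649 = 2081
S_yy = nΣy² − (Σy)² = 10·8586 − (-124)² = 85860 − 15376 = 70484
r = S_xy / √(S_xx·S_yy) = -10528 / √(2081·70484) = -10528 / √146677204 = -10528 / 12111.0365 = -0.8693
t = r·√(n−2)/√(1−r²) = -0.8693·√8 / √(1−0.755682) = -2.458752 / 0.494285 = -4.974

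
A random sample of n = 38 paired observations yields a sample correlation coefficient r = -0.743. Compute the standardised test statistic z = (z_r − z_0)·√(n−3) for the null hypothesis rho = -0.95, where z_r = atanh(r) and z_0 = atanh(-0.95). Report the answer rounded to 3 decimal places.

z_r = atanh(-0.743) = -0.957143,  z_0 = atanh(-0.95) = -1.831781
SE = 1/√(n−3) = 1/√35 = 0.169031
z = (z_r − z_0)/SE = (-0.957143 − (-1.831781)) / 0.169031 = 0.874638 / 0.169031 = 5.174

5.174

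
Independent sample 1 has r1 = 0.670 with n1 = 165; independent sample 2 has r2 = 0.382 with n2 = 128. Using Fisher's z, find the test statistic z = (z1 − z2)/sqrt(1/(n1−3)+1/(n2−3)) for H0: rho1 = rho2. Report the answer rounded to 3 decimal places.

3.430

z1 = atanh(0.670) = 0.810743,  z2 = atanh(0.382) = 0.402399
SE = √(1/(n1−3) + 1/(n2−3)) = √(1/162 + 1/125) = √(0.0061728 + 0.0080000) = √0.0141728 = 0.119050
z = (z1 − z2)/SE = (0.810743 − 0.402399) / 0.119050 = 0.408344 / 0.119050 = 3.430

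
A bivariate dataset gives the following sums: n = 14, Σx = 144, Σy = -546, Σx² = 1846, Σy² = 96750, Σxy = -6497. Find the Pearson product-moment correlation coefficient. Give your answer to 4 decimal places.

-0.1679

S_xy = nΣxy − ΣxΣy = 14·(-6497) − 144·(-546) = -90958 − (-78624) = -12334
S_xx = nΣx² − (Σx)² = 14·1846 − 144² = 25844 − 20736 = 5108
S_yy = nΣy² − (Σy)² = 14·96750 − (-546)² = 1354500 − 298116 = 1056384
r = S_xy / √(S_xx·S_yy) = -12334 / √(5108·1056384) = -12334 / √5396009472 = -12334 / 73457.5352 = -0.1679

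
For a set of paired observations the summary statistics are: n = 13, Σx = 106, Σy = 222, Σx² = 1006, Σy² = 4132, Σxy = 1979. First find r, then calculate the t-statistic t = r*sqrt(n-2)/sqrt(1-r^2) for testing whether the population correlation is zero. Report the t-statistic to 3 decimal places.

3.980

Numerator: nΣxy − (Σx)(Σy) = 13·1979 − (106)(222) = 2195
Denominator: √[(nΣx²−(Σx)²)(nΣy²−(Σy)²)]
  nΣx²−(Σx)² = 13·1006 − 11236 = 1842;  nΣy²−(Σy)² = 13·4132 − 49284 = 4432
  √(1842·4432) = √8163744 = 2857.2266
r = 2195 / 2857.2266 = 0.7682
t = r·√(n−2)/√(1−r²) = 0.7682·√11 / √(1−0.590131) = 2.547831 / 0.640210 = 3.980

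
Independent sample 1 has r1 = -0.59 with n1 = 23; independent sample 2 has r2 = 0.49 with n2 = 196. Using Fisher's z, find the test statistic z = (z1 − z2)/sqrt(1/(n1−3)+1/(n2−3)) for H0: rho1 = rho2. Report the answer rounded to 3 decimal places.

Fisher z-transforms: z1 = atanh(-0.59) = -0.677666, z2 = atanh(0.49) = 0.536060; difference d = -1.213726
Var(d) = 1/20 + 1/193 = 0.0500000 + 0.0051813 = 0.0551813
z = d/√Var(d) = -1.213726 / √0.0551813 = -1.213726 / 0.234907 = -5.167

-5.167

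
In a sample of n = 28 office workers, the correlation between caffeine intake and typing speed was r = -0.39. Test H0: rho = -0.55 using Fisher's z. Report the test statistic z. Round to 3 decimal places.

z_r = atanh(-0.39) = -0.411800,  z_0 = atanh(-0.55) = -0.618381
SE = 1/√(n−3) = 1/√25 = 0.200000
z = (z_r − z_0)/SE = (-0.411800 − (-0.618381)) / 0.200000 = 0.206581 / 0.200000 = 1.033

1.033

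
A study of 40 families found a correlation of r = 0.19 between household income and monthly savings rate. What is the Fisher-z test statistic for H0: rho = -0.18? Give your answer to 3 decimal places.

2.277

z_r = atanh(0.19) = 0.192337,  z_0 = atanh(-0.18) = -0.181983
SE = 1/√(n−3) = 1/√37 = 0.164399
z = (z_r − z_0)/SE = (0.192337 − (-0.181983)) / 0.164399 = 0.374320 / 0.164399 = 2.277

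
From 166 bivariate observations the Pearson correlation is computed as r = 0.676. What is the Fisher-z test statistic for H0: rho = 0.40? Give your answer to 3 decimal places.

z_r = atanh(0.676) = 0.821711,  z_0 = atanh(0.40) = 0.423649
SE = 1/√(n−3) = 1/√163 = 0.078326
z = (z_r − z_0)/SE = (0.821711 − 0.423649) / 0.078326 = 0.398062 / 0.078326 = 5.082

5.082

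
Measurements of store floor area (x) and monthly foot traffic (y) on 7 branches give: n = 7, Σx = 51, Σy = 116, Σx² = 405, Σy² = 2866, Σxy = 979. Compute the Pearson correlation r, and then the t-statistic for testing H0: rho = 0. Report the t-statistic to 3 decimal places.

2.564

Numerator: nΣxy − (Σx)(Σy) = 7·979 − (51)(116) = 937
Denominator: √[(nΣx²−(Σx)²)(nΣy²−(Σy)²)]
  nΣx²−(Σx)² = 7·405 − 2601 = 234;  nΣy²−(Σy)² = 7·2866 − 13456 = 6606
  √(234·6606) = √1545804 = 1243.3037
r = 937 / 1243.3037 = 0.7536
t = r·√(n−2)/√(1−r²) = 0.7536·√5 / √(1−0.567913) = 1.685101 / 0.657333 = 2.564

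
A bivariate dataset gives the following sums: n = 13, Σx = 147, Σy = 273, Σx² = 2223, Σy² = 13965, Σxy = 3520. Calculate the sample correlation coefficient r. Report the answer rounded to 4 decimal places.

Numerator: nΣxy − (Σx)(Σy) = 13·3520 − (147)(273) = 5629
Denominator: √[(nΣx²−(Σx)²)(nΣy²−(Σy)²)]
  nΣx²−(Σx)² = 13·2223 − 21609 = 7290;  nΣy²−(Σy)² = 13·13965 − 74529 = 107016
  √(7290·107016) = √780146640 = 27931.1052
r = 5629 / 27931.1052 = 0.2015

0.2015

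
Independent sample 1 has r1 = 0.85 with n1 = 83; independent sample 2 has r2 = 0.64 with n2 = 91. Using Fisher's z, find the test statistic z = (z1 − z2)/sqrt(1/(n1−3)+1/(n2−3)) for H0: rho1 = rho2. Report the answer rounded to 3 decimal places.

3.224

z1 = atanh(0.85) = 1.256153,  z2 = atanh(0.64) = 0.758174
SE = √(1/(n1−3) + 1/(n2−3)) = √(1/80 + 1/88) = √(0.0125000 + 0.0113636) = √0.0238636 = 0.154478
z = (z1 − z2)/SE = (1.256153 − 0.758174) / 0.154478 = 0.497979 / 0.154478 = 3.224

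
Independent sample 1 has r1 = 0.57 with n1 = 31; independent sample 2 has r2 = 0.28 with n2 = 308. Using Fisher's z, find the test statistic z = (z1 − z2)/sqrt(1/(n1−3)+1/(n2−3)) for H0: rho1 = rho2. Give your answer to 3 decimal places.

z1 = atanh(0.57) = 0.647523,  z2 = atanh(0.28) = 0.287682
SE = √(1/(n1−3) + 1/(n2−3)) = √(1/28 + 1/305) = √(0.0357143 + 0.0032787) = √0.0389930 = 0.197466
z = (z1 − z2)/SE = (0.647523 − 0.287682) / 0.197466 = 0.359841 / 0.197466 = 1.822

1.822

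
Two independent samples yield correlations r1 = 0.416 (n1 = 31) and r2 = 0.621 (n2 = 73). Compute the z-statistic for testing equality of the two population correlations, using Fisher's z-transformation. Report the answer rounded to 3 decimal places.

-1.269

Fisher z-transforms: z1 = atanh(0.416) = 0.442845, z2 = atanh(0.621) = 0.726631; difference d = -0.283786
Var(d) = 1/28 + 1/70 = 0.0357143 + 0.0142857 = 0.0500000
z = d/√Var(d) = -0.283786 / √0.0500000 = -0.283786 / 0.223607 = -1.269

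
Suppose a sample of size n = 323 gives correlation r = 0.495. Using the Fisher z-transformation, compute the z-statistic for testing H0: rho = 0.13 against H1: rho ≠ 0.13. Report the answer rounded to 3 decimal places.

Fisher z: atanh(0.495) = 0.542662, atanh(0.13) = 0.130740
z = (z_r − z_0)·√(n−3) = (0.542662 − 0.130740)·√320 = 0.411922 · 17.888544 = 7.369

7.369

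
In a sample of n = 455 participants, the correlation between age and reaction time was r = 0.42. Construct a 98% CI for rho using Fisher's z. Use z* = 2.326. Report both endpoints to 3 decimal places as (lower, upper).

z_r = atanh(0.42) = 0.447692;  SE = 1/√(n−3) = 1/√452 = 0.047036
z-limits: 0.447692 ± 2.326·0.047036 = 0.447692 ± 0.109406 = [0.338286, 0.557098]
ρ-limits: (tanh 0.338286, tanh 0.557098) = (0.326, 0.506)

(0.326, 0.506)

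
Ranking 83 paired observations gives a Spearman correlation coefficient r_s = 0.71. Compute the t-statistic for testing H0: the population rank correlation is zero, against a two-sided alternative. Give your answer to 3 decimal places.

9.074

t = r_s·√(n−2) / √(1−r_s²) with r_s = 0.71, n = 83
  = 0.71·√81 / √(1 − 0.5041)
  = 0.71·9.000000 / 0.704202
  = 6.390000 / 0.704202 = 9.074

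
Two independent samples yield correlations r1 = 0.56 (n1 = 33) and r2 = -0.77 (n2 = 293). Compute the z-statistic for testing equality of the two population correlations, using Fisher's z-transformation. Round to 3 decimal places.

8.620

z1 = atanh(0.56) = 0.632833,  z2 = atanh(-0.77) = -1.020328
SE = √(1/(n1−3) + 1/(n2−3)) = √(1/30 + 1/290) = √(0.0333333 + 0.0034483) = √0.0367816 = 0.191785
z = (z1 − z2)/SE = (0.632833 − (-1.020328)) / 0.191785 = 1.653161 / 0.191785 = 8.620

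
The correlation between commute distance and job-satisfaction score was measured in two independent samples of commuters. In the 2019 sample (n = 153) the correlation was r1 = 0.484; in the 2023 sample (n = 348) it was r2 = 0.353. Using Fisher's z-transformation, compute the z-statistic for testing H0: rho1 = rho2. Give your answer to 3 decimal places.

1.629

Fisher z-transforms: z1 = atanh(0.484) = 0.528195, z2 = atanh(0.353) = 0.368867; difference d = 0.159328
Var(d) = 1/150 + 1/345 = 0.0066667 + 0.0028986 = 0.0095653
z = d/√Var(d) = 0.159328 / √0.0095653 = 0.159328 / 0.097802 = 1.629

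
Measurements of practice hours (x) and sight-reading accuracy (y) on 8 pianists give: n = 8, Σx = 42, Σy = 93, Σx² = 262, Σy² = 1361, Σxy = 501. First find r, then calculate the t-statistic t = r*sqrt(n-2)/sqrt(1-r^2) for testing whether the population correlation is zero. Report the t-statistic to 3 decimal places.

Numerator: nΣxy − (Σx)(Σy) = 8·501 − (42)(93) = 102
Denominator: √[(nΣx²−(Σx)²)(nΣy²−(Σy)²)]
  nΣx²−(Σx)² = 8·262 − 1764 = 332;  nΣy²−(Σy)² = 8·1361 − 8649 = 2239
  √(332·2239) = √743348 = 862.1763
r = 102 / 862.1763 = 0.1183
t = r·√(n−2)/√(1−r²) = 0.1183·√6 / √(1−0.013995) = 0.289775 / 0.992978 = 0.292

0.292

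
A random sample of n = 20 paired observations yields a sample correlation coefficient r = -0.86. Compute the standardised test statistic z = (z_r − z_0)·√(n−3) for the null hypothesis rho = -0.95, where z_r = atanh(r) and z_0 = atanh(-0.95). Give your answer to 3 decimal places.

2.220

z_r = atanh(-0.86) = -1.293345,  z_0 = atanh(-0.95) = -1.831781
SE = 1/√(n−3) = 1/√17 = 0.242536
z = (z_r − z_0)/SE = (-1.293345 − (-1.831781)) / 0.242536 = 0.538436 / 0.242536 = 2.220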